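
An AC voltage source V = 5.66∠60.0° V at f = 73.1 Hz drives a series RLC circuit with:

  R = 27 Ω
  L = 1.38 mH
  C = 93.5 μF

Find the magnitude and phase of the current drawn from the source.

Step 1 — Angular frequency: ω = 2π·f = 2π·73.1 = 459.3 rad/s.
Step 2 — Component impedances:
  R: Z = R = 27 Ω
  L: Z = jωL = j·459.3·0.00138 = 0 + j0.6338 Ω
  C: Z = 1/(jωC) = -j/(ω·C) = 0 - j23.29 Ω
Step 3 — Series combination: Z_total = R + L + C = 27 - j22.65 Ω = 35.24∠-40.0° Ω.
Step 4 — Source phasor: V = 5.66∠60.0° V = 2.83 + j4.902 V.
Step 5 — Ohm's law: I = V / Z_total = (2.83 + j4.902) / (27 - j22.65) = -0.02787 + j0.1582 A.
Step 6 — Convert to polar: |I| = 0.1606 A, ∠I = 100.0°.

I = 0.1606∠100.0° A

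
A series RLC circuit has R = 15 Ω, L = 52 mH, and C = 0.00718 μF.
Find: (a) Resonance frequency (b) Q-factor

Step 1 — Resonance condition Im(Z)=0 gives ω₀ = 1/√(LC).
Step 2 — ω₀ = 1/√(0.052·7.18e-09) = 5.175e+04 rad/s.
Step 3 — f₀ = ω₀/(2π) = 8237 Hz.
Step 4 — Series Q: Q = ω₀L/R = 5.175e+04·0.052/15 = 179.4.

(a) f₀ = 8237 Hz  (b) Q = 179.4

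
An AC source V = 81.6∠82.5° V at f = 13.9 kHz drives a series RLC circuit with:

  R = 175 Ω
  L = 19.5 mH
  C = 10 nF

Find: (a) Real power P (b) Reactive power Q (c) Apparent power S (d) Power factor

Step 1 — Angular frequency: ω = 2π·f = 2π·1.39e+04 = 8.734e+04 rad/s.
Step 2 — Component impedances:
  R: Z = R = 175 Ω
  L: Z = jωL = j·8.734e+04·0.0195 = 0 + j1703 Ω
  C: Z = 1/(jωC) = -j/(ω·C) = 0 - j1145 Ω
Step 3 — Series combination: Z_total = R + L + C = 175 + j558.1 Ω = 584.9∠72.6° Ω.
Step 4 — Source phasor: V = 81.6∠82.5° V = 10.65 + j80.9 V.
Step 5 — Current: I = V / Z = 0.1374 + j0.02401 A = 0.1395∠9.9° A.
Step 6 — Complex power: S = V·I* = 3.407 + j10.86 VA.
Step 7 — Real power: P = Re(S) = 3.407 W.
Step 8 — Reactive power: Q = Im(S) = 10.86 VAR.
Step 9 — Apparent power: |S| = 11.39 VA.
Step 10 — Power factor: PF = P/|S| = 0.2992 (lagging).

(a) P = 3.407 W  (b) Q = 10.86 VAR  (c) S = 11.39 VA  (d) PF = 0.2992 (lagging)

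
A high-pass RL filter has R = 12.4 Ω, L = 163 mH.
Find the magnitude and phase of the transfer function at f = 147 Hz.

Step 1 — Angular frequency: ω = 2π·147 = 923.6 rad/s.
Step 2 — Transfer function: H(jω) = jωL/(R + jωL).
Step 3 — Numerator jωL = j·150.6; denominator R + jωL = 12.4 + j150.6.
Step 4 — H = 0.9933 + j0.08181.
Step 5 — Magnitude: |H| = 0.9966 (-0.0 dB); phase: φ = 4.7°.

|H| = 0.9966 (-0.0 dB), φ = 4.7°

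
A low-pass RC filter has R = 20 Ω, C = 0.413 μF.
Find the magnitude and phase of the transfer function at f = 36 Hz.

Step 1 — Angular frequency: ω = 2π·36 = 226.2 rad/s.
Step 2 — Transfer function: H(jω) = 1/(1 + jωRC).
Step 3 — Denominator: 1 + jωRC = 1 + j·226.2·20·4.13e-07 = 1 + j0.001868.
Step 4 — H = 1 - j0.001868.
Step 5 — Magnitude: |H| = 1 (-0.0 dB); phase: φ = -0.1°.

|H| = 1 (-0.0 dB), φ = -0.1°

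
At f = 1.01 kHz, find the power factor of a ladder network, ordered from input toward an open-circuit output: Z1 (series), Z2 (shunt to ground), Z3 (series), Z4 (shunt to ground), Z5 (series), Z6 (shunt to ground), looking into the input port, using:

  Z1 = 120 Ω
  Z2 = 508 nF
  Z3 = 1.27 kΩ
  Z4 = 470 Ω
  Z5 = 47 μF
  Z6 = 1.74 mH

Step 1 — Angular frequency: ω = 2π·f = 2π·1010 = 6346 rad/s.
Step 2 — Component impedances:
  Z1: Z = R = 120 Ω
  Z2: Z = 1/(jωC) = -j/(ω·C) = 0 - j310.2 Ω
  Z3: Z = R = 1270 Ω
  Z4: Z = R = 470 Ω
  Z5: Z = 1/(jωC) = -j/(ω·C) = 0 - j3.353 Ω
  Z6: Z = jωL = j·6346·0.00174 = 0 + j11.04 Ω
Step 3 — Ladder network (open output): work backward from the far end, alternating series and parallel combinations. Z_in = 191.7 - j293.1 Ω = 350.2∠-56.8° Ω.
Step 4 — Power factor: PF = cos(φ) = Re(Z)/|Z| = 191.69/350.24 = 0.5473.
Step 5 — Type: Im(Z) = -293.1 ⇒ leading (phase φ = -56.8°).

PF = 0.5473 (leading, φ = -56.8°)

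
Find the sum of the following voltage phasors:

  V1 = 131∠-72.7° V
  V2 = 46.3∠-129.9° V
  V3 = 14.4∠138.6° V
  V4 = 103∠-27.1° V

Step 1 — Convert each phasor to rectangular form:
  V1 = 131·(cos(-72.7°) + j·sin(-72.7°)) = 38.96 - j125.1 V
  V2 = 46.3·(cos(-129.9°) + j·sin(-129.9°)) = -29.7 - j35.52 V
  V3 = 14.4·(cos(138.6°) + j·sin(138.6°)) = -10.8 + j9.523 V
  V4 = 103·(cos(-27.1°) + j·sin(-27.1°)) = 91.69 - j46.92 V
Step 2 — Sum components: V_total = 90.15 - j198 V.
Step 3 — Convert to polar: |V_total| = 217.5 V, ∠V_total = -65.5°.

V_total = 217.5∠-65.5° V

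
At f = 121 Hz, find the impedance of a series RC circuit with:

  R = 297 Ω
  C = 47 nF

Step 1 — Angular frequency: ω = 2π·f = 2π·121 = 760.3 rad/s.
Step 2 — Component impedances:
  R: Z = R = 297 Ω
  C: Z = 1/(jωC) = -j/(ω·C) = 0 - j2.799e+04 Ω
Step 3 — Series combination: Z_total = R + C = 297 - j2.799e+04 Ω = 2.799e+04∠-89.4° Ω.

Z = 297 - j2.799e+04 Ω = 2.799e+04∠-89.4° Ω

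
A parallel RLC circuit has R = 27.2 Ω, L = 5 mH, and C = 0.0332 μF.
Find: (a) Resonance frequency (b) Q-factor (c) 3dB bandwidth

Step 1 — Resonance: ω₀ = 1/√(LC) = 1/√(0.005·3.32e-08) = 7.762e+04 rad/s.
Step 2 — f₀ = ω₀/(2π) = 1.235e+04 Hz.
Step 3 — Parallel Q: Q = R/(ω₀L) = 27.2/(7.762e+04·0.005) = 0.07009.
Step 4 — Bandwidth: Δω = ω₀/Q = 1.107e+06 rad/s; BW = Δω/(2π) = 1.762e+05 Hz.

(a) f₀ = 1.235e+04 Hz  (b) Q = 0.07009  (c) BW = 1.762e+05 Hz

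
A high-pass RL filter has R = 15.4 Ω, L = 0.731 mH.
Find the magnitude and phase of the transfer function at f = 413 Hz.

Step 1 — Angular frequency: ω = 2π·413 = 2595 rad/s.
Step 2 — Transfer function: H(jω) = jωL/(R + jωL).
Step 3 — Numerator jωL = j·1.897; denominator R + jωL = 15.4 + j1.897.
Step 4 — H = 0.01495 + j0.1213.
Step 5 — Magnitude: |H| = 0.1223 (-18.3 dB); phase: φ = 83.0°.

|H| = 0.1223 (-18.3 dB), φ = 83.0°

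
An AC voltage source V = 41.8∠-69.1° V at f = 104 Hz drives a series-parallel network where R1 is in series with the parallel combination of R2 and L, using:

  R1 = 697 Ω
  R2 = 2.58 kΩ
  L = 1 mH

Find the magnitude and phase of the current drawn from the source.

Step 1 — Angular frequency: ω = 2π·f = 2π·104 = 653.5 rad/s.
Step 2 — Component impedances:
  R1: Z = R = 697 Ω
  R2: Z = R = 2580 Ω
  L: Z = jωL = j·653.5·0.001 = 0 + j0.6535 Ω
Step 3 — Parallel branch: R2 || L = 1/(1/R2 + 1/L) = 0.0001655 + j0.6535 Ω.
Step 4 — Series with R1: Z_total = R1 + (R2 || L) = 697 + j0.6535 Ω = 697∠0.1° Ω.
Step 5 — Source phasor: V = 41.8∠-69.1° V = 14.91 - j39.05 V.
Step 6 — Ohm's law: I = V / Z_total = (14.91 - j39.05) / (697 + j0.6535) = 0.02134 - j0.05605 A.
Step 7 — Convert to polar: |I| = 0.05997 A, ∠I = -69.2°.

I = 0.05997∠-69.2° A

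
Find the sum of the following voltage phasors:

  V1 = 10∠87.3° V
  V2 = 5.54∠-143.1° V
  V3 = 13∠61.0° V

Step 1 — Convert each phasor to rectangular form:
  V1 = 10·(cos(87.3°) + j·sin(87.3°)) = 0.4711 + j9.989 V
  V2 = 5.54·(cos(-143.1°) + j·sin(-143.1°)) = -4.43 - j3.326 V
  V3 = 13·(cos(61.0°) + j·sin(61.0°)) = 6.303 + j11.37 V
Step 2 — Sum components: V_total = 2.343 + j18.03 V.
Step 3 — Convert to polar: |V_total| = 18.18 V, ∠V_total = 82.6°.

V_total = 18.18∠82.6° V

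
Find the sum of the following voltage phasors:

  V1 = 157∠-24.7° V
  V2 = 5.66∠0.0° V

Step 1 — Convert each phasor to rectangular form:
  V1 = 157·(cos(-24.7°) + j·sin(-24.7°)) = 142.6 - j65.61 V
  V2 = 5.66·(cos(0.0°) + j·sin(0.0°)) = 5.66 V
Step 2 — Sum components: V_total = 148.3 - j65.61 V.
Step 3 — Convert to polar: |V_total| = 162.2 V, ∠V_total = -23.9°.

V_total = 162.2∠-23.9° V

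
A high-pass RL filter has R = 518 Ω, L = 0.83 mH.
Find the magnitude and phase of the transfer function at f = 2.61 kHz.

Step 1 — Angular frequency: ω = 2π·2610 = 1.64e+04 rad/s.
Step 2 — Transfer function: H(jω) = jωL/(R + jωL).
Step 3 — Numerator jωL = j·13.61; denominator R + jωL = 518 + j13.61.
Step 4 — H = 0.00069 + j0.02626.
Step 5 — Magnitude: |H| = 0.02627 (-31.6 dB); phase: φ = 88.5°.

|H| = 0.02627 (-31.6 dB), φ = 88.5°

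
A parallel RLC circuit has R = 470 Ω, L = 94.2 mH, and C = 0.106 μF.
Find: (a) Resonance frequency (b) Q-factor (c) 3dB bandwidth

Step 1 — Resonance: ω₀ = 1/√(LC) = 1/√(0.0942·1.06e-07) = 1.001e+04 rad/s.
Step 2 — f₀ = ω₀/(2π) = 1593 Hz.
Step 3 — Parallel Q: Q = R/(ω₀L) = 470/(1.001e+04·0.0942) = 0.4986.
Step 4 — Bandwidth: Δω = ω₀/Q = 2.007e+04 rad/s; BW = Δω/(2π) = 3195 Hz.

(a) f₀ = 1593 Hz  (b) Q = 0.4986  (c) BW = 3195 Hz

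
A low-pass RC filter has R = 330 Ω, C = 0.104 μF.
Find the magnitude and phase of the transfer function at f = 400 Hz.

Step 1 — Angular frequency: ω = 2π·400 = 2513 rad/s.
Step 2 — Transfer function: H(jω) = 1/(1 + jωRC).
Step 3 — Denominator: 1 + jωRC = 1 + j·2513·330·1.04e-07 = 1 + j0.08626.
Step 4 — H = 0.9926 - j0.08562.
Step 5 — Magnitude: |H| = 0.9963 (-0.0 dB); phase: φ = -4.9°.

|H| = 0.9963 (-0.0 dB), φ = -4.9°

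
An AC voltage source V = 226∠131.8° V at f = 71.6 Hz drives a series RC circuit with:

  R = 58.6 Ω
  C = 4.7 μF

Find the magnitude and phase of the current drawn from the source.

Step 1 — Angular frequency: ω = 2π·f = 2π·71.6 = 449.9 rad/s.
Step 2 — Component impedances:
  R: Z = R = 58.6 Ω
  C: Z = 1/(jωC) = -j/(ω·C) = 0 - j472.9 Ω
Step 3 — Series combination: Z_total = R + C = 58.6 - j472.9 Ω = 476.6∠-82.9° Ω.
Step 4 — Source phasor: V = 226∠131.8° V = -150.6 + j168.5 V.
Step 5 — Ohm's law: I = V / Z_total = (-150.6 + j168.5) / (58.6 - j472.9) = -0.3897 - j0.2702 A.
Step 6 — Convert to polar: |I| = 0.4742 A, ∠I = -145.3°.

I = 0.4742∠-145.3° A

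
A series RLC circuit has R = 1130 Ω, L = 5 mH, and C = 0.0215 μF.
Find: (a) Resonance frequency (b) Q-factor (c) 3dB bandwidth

Step 1 — Resonance: ω₀ = 1/√(LC) = 1/√(0.005·2.15e-08) = 9.645e+04 rad/s.
Step 2 — f₀ = ω₀/(2π) = 1.535e+04 Hz.
Step 3 — Series Q: Q = ω₀L/R = 9.645e+04·0.005/1130 = 0.4268.
Step 4 — Bandwidth: Δω = ω₀/Q = 2.26e+05 rad/s; BW = Δω/(2π) = 3.597e+04 Hz.

(a) f₀ = 1.535e+04 Hz  (b) Q = 0.4268  (c) BW = 3.597e+04 Hz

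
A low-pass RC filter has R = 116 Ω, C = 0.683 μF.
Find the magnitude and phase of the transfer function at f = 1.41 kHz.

Step 1 — Angular frequency: ω = 2π·1410 = 8859 rad/s.
Step 2 — Transfer function: H(jω) = 1/(1 + jωRC).
Step 3 — Denominator: 1 + jωRC = 1 + j·8859·116·6.83e-07 = 1 + j0.7019.
Step 4 — H = 0.6699 - j0.4702.
Step 5 — Magnitude: |H| = 0.8185 (-1.7 dB); phase: φ = -35.1°.

|H| = 0.8185 (-1.7 dB), φ = -35.1°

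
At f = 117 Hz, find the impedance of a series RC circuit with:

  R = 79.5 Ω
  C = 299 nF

Step 1 — Angular frequency: ω = 2π·f = 2π·117 = 735.1 rad/s.
Step 2 — Component impedances:
  R: Z = R = 79.5 Ω
  C: Z = 1/(jωC) = -j/(ω·C) = 0 - j4549 Ω
Step 3 — Series combination: Z_total = R + C = 79.5 - j4549 Ω = 4550∠-89.0° Ω.

Z = 79.5 - j4549 Ω = 4550∠-89.0° Ω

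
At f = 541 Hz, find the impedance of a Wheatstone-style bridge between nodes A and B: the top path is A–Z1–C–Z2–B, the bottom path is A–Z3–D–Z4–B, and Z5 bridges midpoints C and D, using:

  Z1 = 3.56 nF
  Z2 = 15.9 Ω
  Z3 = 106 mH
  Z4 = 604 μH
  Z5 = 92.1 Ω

Step 1 — Angular frequency: ω = 2π·f = 2π·541 = 3399 rad/s.
Step 2 — Component impedances:
  Z1: Z = 1/(jωC) = -j/(ω·C) = 0 - j8.264e+04 Ω
  Z2: Z = R = 15.9 Ω
  Z3: Z = jωL = j·3399·0.106 = 0 + j360.3 Ω
  Z4: Z = jωL = j·3399·0.000604 = 0 + j2.053 Ω
  Z5: Z = R = 92.1 Ω
Step 3 — Bridge requires nodal analysis (the Z5 bridge couples midpoints C and D, so the two paths cannot be reduced to a simple series/parallel combination). Setting node B to ground and injecting 1 A at node A, the 3-node admittance system at A, C, D solves to V_A = Z_AB = 0.03957 + j364 Ω = 364∠90.0° Ω.

Z = 0.03957 + j364 Ω = 364∠90.0° Ω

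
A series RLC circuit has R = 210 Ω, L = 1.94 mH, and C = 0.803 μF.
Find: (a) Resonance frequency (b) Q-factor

Step 1 — Resonance condition Im(Z)=0 gives ω₀ = 1/√(LC).
Step 2 — ω₀ = 1/√(0.00194·8.03e-07) = 2.534e+04 rad/s.
Step 3 — f₀ = ω₀/(2π) = 4032 Hz.
Step 4 — Series Q: Q = ω₀L/R = 2.534e+04·0.00194/210 = 0.2341.

(a) f₀ = 4032 Hz  (b) Q = 0.2341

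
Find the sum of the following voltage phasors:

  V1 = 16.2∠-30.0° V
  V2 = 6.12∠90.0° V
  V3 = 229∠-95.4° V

Step 1 — Convert each phasor to rectangular form:
  V1 = 16.2·(cos(-30.0°) + j·sin(-30.0°)) = 14.03 - j8.1 V
  V2 = 6.12·(cos(90.0°) + j·sin(90.0°)) = 0 + j6.12 V
  V3 = 229·(cos(-95.4°) + j·sin(-95.4°)) = -21.55 - j228 V
Step 2 — Sum components: V_total = -7.521 - j230 V.
Step 3 — Convert to polar: |V_total| = 230.1 V, ∠V_total = -91.9°.

V_total = 230.1∠-91.9° V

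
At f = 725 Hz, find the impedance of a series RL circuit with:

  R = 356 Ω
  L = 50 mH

Step 1 — Angular frequency: ω = 2π·f = 2π·725 = 4555 rad/s.
Step 2 — Component impedances:
  R: Z = R = 356 Ω
  L: Z = jωL = j·4555·0.05 = 0 + j227.8 Ω
Step 3 — Series combination: Z_total = R + L = 356 + j227.8 Ω = 422.6∠32.6° Ω.

Z = 356 + j227.8 Ω = 422.6∠32.6° Ω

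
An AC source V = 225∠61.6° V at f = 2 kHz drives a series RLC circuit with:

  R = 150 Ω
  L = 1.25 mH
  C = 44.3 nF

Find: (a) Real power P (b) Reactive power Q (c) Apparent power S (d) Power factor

Step 1 — Angular frequency: ω = 2π·f = 2π·2000 = 1.257e+04 rad/s.
Step 2 — Component impedances:
  R: Z = R = 150 Ω
  L: Z = jωL = j·1.257e+04·0.00125 = 0 + j15.71 Ω
  C: Z = 1/(jωC) = -j/(ω·C) = 0 - j1796 Ω
Step 3 — Series combination: Z_total = R + L + C = 150 - j1781 Ω = 1787∠-85.2° Ω.
Step 4 — Source phasor: V = 225∠61.6° V = 107 + j197.9 V.
Step 5 — Current: I = V / Z = -0.1053 + j0.06897 A = 0.1259∠146.8° A.
Step 6 — Complex power: S = V·I* = 2.378 - j28.23 VA.
Step 7 — Real power: P = Re(S) = 2.378 W.
Step 8 — Reactive power: Q = Im(S) = -28.23 VAR.
Step 9 — Apparent power: |S| = 28.33 VA.
Step 10 — Power factor: PF = P/|S| = 0.08394 (leading).

(a) P = 2.378 W  (b) Q = -28.23 VAR  (c) S = 28.33 VA  (d) PF = 0.08394 (leading)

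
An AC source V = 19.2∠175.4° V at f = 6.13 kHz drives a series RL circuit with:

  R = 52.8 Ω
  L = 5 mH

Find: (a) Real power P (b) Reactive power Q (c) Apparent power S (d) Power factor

Step 1 — Angular frequency: ω = 2π·f = 2π·6130 = 3.852e+04 rad/s.
Step 2 — Component impedances:
  R: Z = R = 52.8 Ω
  L: Z = jωL = j·3.852e+04·0.005 = 0 + j192.6 Ω
Step 3 — Series combination: Z_total = R + L = 52.8 + j192.6 Ω = 199.7∠74.7° Ω.
Step 4 — Source phasor: V = 19.2∠175.4° V = -19.14 + j1.54 V.
Step 5 — Current: I = V / Z = -0.0179 + j0.09447 A = 0.09615∠100.7° A.
Step 6 — Complex power: S = V·I* = 0.4881 + j1.78 VA.
Step 7 — Real power: P = Re(S) = 0.4881 W.
Step 8 — Reactive power: Q = Im(S) = 1.78 VAR.
Step 9 — Apparent power: |S| = 1.846 VA.
Step 10 — Power factor: PF = P/|S| = 0.2644 (lagging).

(a) P = 0.4881 W  (b) Q = 1.78 VAR  (c) S = 1.846 VA  (d) PF = 0.2644 (lagging)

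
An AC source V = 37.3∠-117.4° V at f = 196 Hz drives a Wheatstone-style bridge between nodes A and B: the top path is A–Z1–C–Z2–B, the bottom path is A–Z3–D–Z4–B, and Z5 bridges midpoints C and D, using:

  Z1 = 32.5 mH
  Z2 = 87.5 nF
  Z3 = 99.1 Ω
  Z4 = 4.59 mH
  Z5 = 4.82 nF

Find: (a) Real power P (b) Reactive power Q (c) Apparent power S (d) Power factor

Step 1 — Angular frequency: ω = 2π·f = 2π·196 = 1232 rad/s.
Step 2 — Component impedances:
  Z1: Z = jωL = j·1232·0.0325 = 0 + j40.02 Ω
  Z2: Z = 1/(jωC) = -j/(ω·C) = 0 - j9280 Ω
  Z3: Z = R = 99.1 Ω
  Z4: Z = jωL = j·1232·0.00459 = 0 + j5.653 Ω
  Z5: Z = 1/(jωC) = -j/(ω·C) = 0 - j1.685e+05 Ω
Step 3 — Bridge requires nodal analysis (the Z5 bridge couples midpoints C and D, so the two paths cannot be reduced to a simple series/parallel combination). Setting node B to ground and injecting 1 A at node A, the 3-node admittance system at A, C, D solves to V_A = Z_AB = 99.21 + j4.533 Ω = 99.31∠2.6° Ω.
Step 4 — Source phasor: V = 37.3∠-117.4° V = -17.17 - j33.12 V.
Step 5 — Current: I = V / Z = -0.1879 - j0.3252 A = 0.3756∠-120.0° A.
Step 6 — Complex power: S = V·I* = 13.99 + j0.6394 VA.
Step 7 — Real power: P = Re(S) = 13.99 W.
Step 8 — Reactive power: Q = Im(S) = 0.6394 VAR.
Step 9 — Apparent power: |S| = 14.01 VA.
Step 10 — Power factor: PF = P/|S| = 0.999 (lagging).

(a) P = 13.99 W  (b) Q = 0.6394 VAR  (c) S = 14.01 VA  (d) PF = 0.999 (lagging)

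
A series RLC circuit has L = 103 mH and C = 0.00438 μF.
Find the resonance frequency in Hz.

Step 1 — Resonance condition Im(Z)=0 gives ω₀ = 1/√(LC).
Step 2 — ω₀ = 1/√(0.103·4.38e-09) = 4.708e+04 rad/s.
Step 3 — f₀ = ω₀/(2π) = 7493 Hz.

f₀ = 7493 Hz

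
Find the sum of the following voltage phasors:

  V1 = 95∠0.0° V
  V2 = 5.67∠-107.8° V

Step 1 — Convert each phasor to rectangular form:
  V1 = 95·(cos(0.0°) + j·sin(0.0°)) = 95 V
  V2 = 5.67·(cos(-107.8°) + j·sin(-107.8°)) = -1.733 - j5.399 V
Step 2 — Sum components: V_total = 93.27 - j5.399 V.
Step 3 — Convert to polar: |V_total| = 93.42 V, ∠V_total = -3.3°.

V_total = 93.42∠-3.3° V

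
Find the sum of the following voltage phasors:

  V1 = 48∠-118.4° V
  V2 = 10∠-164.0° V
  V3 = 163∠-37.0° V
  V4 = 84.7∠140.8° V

Step 1 — Convert each phasor to rectangular form:
  V1 = 48·(cos(-118.4°) + j·sin(-118.4°)) = -22.83 - j42.22 V
  V2 = 10·(cos(-164.0°) + j·sin(-164.0°)) = -9.613 - j2.756 V
  V3 = 163·(cos(-37.0°) + j·sin(-37.0°)) = 130.2 - j98.1 V
  V4 = 84.7·(cos(140.8°) + j·sin(140.8°)) = -65.64 + j53.53 V
Step 2 — Sum components: V_total = 32.1 - j89.54 V.
Step 3 — Convert to polar: |V_total| = 95.12 V, ∠V_total = -70.3°.

V_total = 95.12∠-70.3° V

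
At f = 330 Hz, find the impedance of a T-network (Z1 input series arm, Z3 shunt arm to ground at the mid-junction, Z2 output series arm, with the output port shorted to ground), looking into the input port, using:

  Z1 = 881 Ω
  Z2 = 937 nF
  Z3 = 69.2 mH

Step 1 — Angular frequency: ω = 2π·f = 2π·330 = 2073 rad/s.
Step 2 — Component impedances:
  Z1: Z = R = 881 Ω
  Z2: Z = 1/(jωC) = -j/(ω·C) = 0 - j514.7 Ω
  Z3: Z = jωL = j·2073·0.0692 = 0 + j143.5 Ω
Step 3 — With the output port shorted to ground, the output series arm Z2 runs from the junction to ground; the shunt arm Z3 also runs from the junction to ground. They appear in parallel: Z3 || Z2 = 0 + j198.9 Ω.
Step 4 — Series with input arm Z1: Z_in = Z1 + (Z3 || Z2) = 881 + j198.9 Ω = 903.2∠12.7° Ω.

Z = 881 + j198.9 Ω = 903.2∠12.7° Ω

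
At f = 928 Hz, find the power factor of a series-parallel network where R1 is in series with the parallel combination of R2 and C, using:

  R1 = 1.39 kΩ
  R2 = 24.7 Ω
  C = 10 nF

Step 1 — Angular frequency: ω = 2π·f = 2π·928 = 5831 rad/s.
Step 2 — Component impedances:
  R1: Z = R = 1390 Ω
  R2: Z = R = 24.7 Ω
  C: Z = 1/(jωC) = -j/(ω·C) = 0 - j1.715e+04 Ω
Step 3 — Parallel branch: R2 || C = 1/(1/R2 + 1/C) = 24.7 - j0.03557 Ω.
Step 4 — Series with R1: Z_total = R1 + (R2 || C) = 1415 - j0.03557 Ω = 1415∠-0.0° Ω.
Step 5 — Power factor: PF = cos(φ) = Re(Z)/|Z| = 1415/1415 = 1.
Step 6 — Type: Im(Z) = -0.03557 ⇒ leading (phase φ = -0.0°).

PF = 1 (leading, φ = -0.0°)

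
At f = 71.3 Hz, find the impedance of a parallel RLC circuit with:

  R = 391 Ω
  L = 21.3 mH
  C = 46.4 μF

Step 1 — Angular frequency: ω = 2π·f = 2π·71.3 = 448 rad/s.
Step 2 — Component impedances:
  R: Z = R = 391 Ω
  L: Z = jωL = j·448·0.0213 = 0 + j9.542 Ω
  C: Z = 1/(jωC) = -j/(ω·C) = 0 - j48.11 Ω
Step 3 — Parallel combination: 1/Z_total = 1/R + 1/L + 1/C; Z_total = 0.362 + j11.89 Ω = 11.9∠88.3° Ω.

Z = 0.362 + j11.89 Ω = 11.9∠88.3° Ω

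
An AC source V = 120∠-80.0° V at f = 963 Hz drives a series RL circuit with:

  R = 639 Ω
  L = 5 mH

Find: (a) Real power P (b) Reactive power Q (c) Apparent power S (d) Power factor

Step 1 — Angular frequency: ω = 2π·f = 2π·963 = 6051 rad/s.
Step 2 — Component impedances:
  R: Z = R = 639 Ω
  L: Z = jωL = j·6051·0.005 = 0 + j30.25 Ω
Step 3 — Series combination: Z_total = R + L = 639 + j30.25 Ω = 639.7∠2.7° Ω.
Step 4 — Source phasor: V = 120∠-80.0° V = 20.84 - j118.2 V.
Step 5 — Current: I = V / Z = 0.0238 - j0.1861 A = 0.1876∠-82.7° A.
Step 6 — Complex power: S = V·I* = 22.48 + j1.065 VA.
Step 7 — Real power: P = Re(S) = 22.48 W.
Step 8 — Reactive power: Q = Im(S) = 1.065 VAR.
Step 9 — Apparent power: |S| = 22.51 VA.
Step 10 — Power factor: PF = P/|S| = 0.9989 (lagging).

(a) P = 22.48 W  (b) Q = 1.065 VAR  (c) S = 22.51 VA  (d) PF = 0.9989 (lagging)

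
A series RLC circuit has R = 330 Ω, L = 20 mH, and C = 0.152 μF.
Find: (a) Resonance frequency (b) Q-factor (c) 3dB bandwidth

Step 1 — Resonance: ω₀ = 1/√(LC) = 1/√(0.02·1.52e-07) = 1.814e+04 rad/s.
Step 2 — f₀ = ω₀/(2π) = 2887 Hz.
Step 3 — Series Q: Q = ω₀L/R = 1.814e+04·0.02/330 = 1.099.
Step 4 — Bandwidth: Δω = ω₀/Q = 1.65e+04 rad/s; BW = Δω/(2π) = 2626 Hz.

(a) f₀ = 2887 Hz  (b) Q = 1.099  (c) BW = 2626 Hz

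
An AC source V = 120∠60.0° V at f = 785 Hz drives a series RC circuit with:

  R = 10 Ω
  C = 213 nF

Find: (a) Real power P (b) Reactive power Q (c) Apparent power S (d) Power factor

Step 1 — Angular frequency: ω = 2π·f = 2π·785 = 4932 rad/s.
Step 2 — Component impedances:
  R: Z = R = 10 Ω
  C: Z = 1/(jωC) = -j/(ω·C) = 0 - j951.9 Ω
Step 3 — Series combination: Z_total = R + C = 10 - j951.9 Ω = 951.9∠-89.4° Ω.
Step 4 — Source phasor: V = 120∠60.0° V = 60 + j103.9 V.
Step 5 — Current: I = V / Z = -0.1085 + j0.06417 A = 0.1261∠149.4° A.
Step 6 — Complex power: S = V·I* = 0.1589 - j15.13 VA.
Step 7 — Real power: P = Re(S) = 0.1589 W.
Step 8 — Reactive power: Q = Im(S) = -15.13 VAR.
Step 9 — Apparent power: |S| = 15.13 VA.
Step 10 — Power factor: PF = P/|S| = 0.01051 (leading).

(a) P = 0.1589 W  (b) Q = -15.13 VAR  (c) S = 15.13 VA  (d) PF = 0.01051 (leading)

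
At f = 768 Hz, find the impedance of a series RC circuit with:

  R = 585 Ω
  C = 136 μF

Step 1 — Angular frequency: ω = 2π·f = 2π·768 = 4825 rad/s.
Step 2 — Component impedances:
  R: Z = R = 585 Ω
  C: Z = 1/(jωC) = -j/(ω·C) = 0 - j1.524 Ω
Step 3 — Series combination: Z_total = R + C = 585 - j1.524 Ω = 585∠-0.1° Ω.

Z = 585 - j1.524 Ω = 585∠-0.1° Ω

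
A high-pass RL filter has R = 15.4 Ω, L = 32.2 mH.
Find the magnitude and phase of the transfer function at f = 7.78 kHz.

Step 1 — Angular frequency: ω = 2π·7780 = 4.888e+04 rad/s.
Step 2 — Transfer function: H(jω) = jωL/(R + jωL).
Step 3 — Numerator jωL = j·1574; denominator R + jωL = 15.4 + j1574.
Step 4 — H = 0.9999 + j0.009783.
Step 5 — Magnitude: |H| = 1 (-0.0 dB); phase: φ = 0.6°.

|H| = 1 (-0.0 dB), φ = 0.6°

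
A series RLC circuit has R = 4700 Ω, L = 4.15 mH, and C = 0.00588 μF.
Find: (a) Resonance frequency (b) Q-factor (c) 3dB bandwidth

Step 1 — Resonance: ω₀ = 1/√(LC) = 1/√(0.00415·5.88e-09) = 2.024e+05 rad/s.
Step 2 — f₀ = ω₀/(2π) = 3.222e+04 Hz.
Step 3 — Series Q: Q = ω₀L/R = 2.024e+05·0.00415/4700 = 0.1787.
Step 4 — Bandwidth: Δω = ω₀/Q = 1.133e+06 rad/s; BW = Δω/(2π) = 1.802e+05 Hz.

(a) f₀ = 3.222e+04 Hz  (b) Q = 0.1787  (c) BW = 1.802e+05 Hz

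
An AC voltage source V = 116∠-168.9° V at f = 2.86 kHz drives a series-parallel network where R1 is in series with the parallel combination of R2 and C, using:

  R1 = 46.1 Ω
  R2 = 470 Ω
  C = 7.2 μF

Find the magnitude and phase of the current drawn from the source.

Step 1 — Angular frequency: ω = 2π·f = 2π·2860 = 1.797e+04 rad/s.
Step 2 — Component impedances:
  R1: Z = R = 46.1 Ω
  R2: Z = R = 470 Ω
  C: Z = 1/(jωC) = -j/(ω·C) = 0 - j7.729 Ω
Step 3 — Parallel branch: R2 || C = 1/(1/R2 + 1/C) = 0.1271 - j7.727 Ω.
Step 4 — Series with R1: Z_total = R1 + (R2 || C) = 46.23 - j7.727 Ω = 46.87∠-9.5° Ω.
Step 5 — Source phasor: V = 116∠-168.9° V = -113.8 - j22.33 V.
Step 6 — Ohm's law: I = V / Z_total = (-113.8 - j22.33) / (46.23 - j7.727) = -2.317 - j0.8704 A.
Step 7 — Convert to polar: |I| = 2.475 A, ∠I = -159.4°.

I = 2.475∠-159.4° A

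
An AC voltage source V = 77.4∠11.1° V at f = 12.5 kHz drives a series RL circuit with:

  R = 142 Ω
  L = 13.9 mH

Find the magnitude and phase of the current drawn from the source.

Step 1 — Angular frequency: ω = 2π·f = 2π·1.25e+04 = 7.854e+04 rad/s.
Step 2 — Component impedances:
  R: Z = R = 142 Ω
  L: Z = jωL = j·7.854e+04·0.0139 = 0 + j1092 Ω
Step 3 — Series combination: Z_total = R + L = 142 + j1092 Ω = 1101∠82.6° Ω.
Step 4 — Source phasor: V = 77.4∠11.1° V = 75.95 + j14.9 V.
Step 5 — Ohm's law: I = V / Z_total = (75.95 + j14.9) / (142 + j1092) = 0.02232 - j0.06667 A.
Step 6 — Convert to polar: |I| = 0.07031 A, ∠I = -71.5°.

I = 0.07031∠-71.5° A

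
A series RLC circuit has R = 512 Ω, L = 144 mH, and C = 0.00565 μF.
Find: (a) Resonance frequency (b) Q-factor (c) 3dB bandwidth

Step 1 — Resonance condition Im(Z)=0 gives ω₀ = 1/√(LC).
Step 2 — ω₀ = 1/√(0.144·5.65e-09) = 3.506e+04 rad/s.
Step 3 — f₀ = ω₀/(2π) = 5580 Hz.
Step 4 — Series Q: Q = ω₀L/R = 3.506e+04·0.144/512 = 9.86.
Step 5 — 3dB bandwidth: Δω = ω₀/Q = 3556 rad/s; BW = Δω/(2π) = 565.9 Hz.

(a) f₀ = 5580 Hz  (b) Q = 9.86  (c) BW = 565.9 Hz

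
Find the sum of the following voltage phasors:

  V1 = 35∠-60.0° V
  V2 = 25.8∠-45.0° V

Step 1 — Convert each phasor to rectangular form:
  V1 = 35·(cos(-60.0°) + j·sin(-60.0°)) = 17.5 - j30.31 V
  V2 = 25.8·(cos(-45.0°) + j·sin(-45.0°)) = 18.24 - j18.24 V
Step 2 — Sum components: V_total = 35.74 - j48.55 V.
Step 3 — Convert to polar: |V_total| = 60.29 V, ∠V_total = -53.6°.

V_total = 60.29∠-53.6° V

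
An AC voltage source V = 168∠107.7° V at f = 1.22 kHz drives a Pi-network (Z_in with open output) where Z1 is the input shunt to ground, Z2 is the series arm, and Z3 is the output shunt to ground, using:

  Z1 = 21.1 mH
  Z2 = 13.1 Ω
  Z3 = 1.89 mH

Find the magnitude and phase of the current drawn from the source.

Step 1 — Angular frequency: ω = 2π·f = 2π·1220 = 7665 rad/s.
Step 2 — Component impedances:
  Z1: Z = jωL = j·7665·0.0211 = 0 + j161.7 Ω
  Z2: Z = R = 13.1 Ω
  Z3: Z = jωL = j·7665·0.00189 = 0 + j14.49 Ω
Step 3 — With open output, the series arm Z2 and the output shunt Z3 appear in series to ground: Z2 + Z3 = 13.1 + j14.49 Ω.
Step 4 — Parallel with input shunt Z1: Z_in = Z1 || (Z2 + Z3) = 10.97 + j14.11 Ω = 17.88∠52.1° Ω.
Step 5 — Source phasor: V = 168∠107.7° V = -51.08 + j160 V.
Step 6 — Ohm's law: I = V / Z_total = (-51.08 + j160) / (10.97 + j14.11) = 5.313 + j7.751 A.
Step 7 — Convert to polar: |I| = 9.397 A, ∠I = 55.6°.

I = 9.397∠55.6° A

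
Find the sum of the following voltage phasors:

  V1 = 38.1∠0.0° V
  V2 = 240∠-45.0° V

Step 1 — Convert each phasor to rectangular form:
  V1 = 38.1·(cos(0.0°) + j·sin(0.0°)) = 38.1 V
  V2 = 240·(cos(-45.0°) + j·sin(-45.0°)) = 169.7 - j169.7 V
Step 2 — Sum components: V_total = 207.8 - j169.7 V.
Step 3 — Convert to polar: |V_total| = 268.3 V, ∠V_total = -39.2°.

V_total = 268.3∠-39.2° V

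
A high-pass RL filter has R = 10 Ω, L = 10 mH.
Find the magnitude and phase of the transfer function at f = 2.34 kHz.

Step 1 — Angular frequency: ω = 2π·2340 = 1.47e+04 rad/s.
Step 2 — Transfer function: H(jω) = jωL/(R + jωL).
Step 3 — Numerator jωL = j·147; denominator R + jωL = 10 + j147.
Step 4 — H = 0.9954 + j0.0677.
Step 5 — Magnitude: |H| = 0.9977 (-0.0 dB); phase: φ = 3.9°.

|H| = 0.9977 (-0.0 dB), φ = 3.9°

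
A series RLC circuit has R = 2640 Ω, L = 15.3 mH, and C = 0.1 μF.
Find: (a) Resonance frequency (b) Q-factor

Step 1 — Resonance condition Im(Z)=0 gives ω₀ = 1/√(LC).
Step 2 — ω₀ = 1/√(0.0153·1e-07) = 2.557e+04 rad/s.
Step 3 — f₀ = ω₀/(2π) = 4069 Hz.
Step 4 — Series Q: Q = ω₀L/R = 2.557e+04·0.0153/2640 = 0.1482.

(a) f₀ = 4069 Hz  (b) Q = 0.1482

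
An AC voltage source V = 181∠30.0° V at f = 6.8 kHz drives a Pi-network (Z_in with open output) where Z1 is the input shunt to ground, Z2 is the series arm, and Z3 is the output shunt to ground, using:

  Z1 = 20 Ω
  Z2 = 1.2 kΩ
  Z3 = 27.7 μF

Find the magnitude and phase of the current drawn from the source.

Step 1 — Angular frequency: ω = 2π·f = 2π·6800 = 4.273e+04 rad/s.
Step 2 — Component impedances:
  Z1: Z = R = 20 Ω
  Z2: Z = R = 1200 Ω
  Z3: Z = 1/(jωC) = -j/(ω·C) = 0 - j0.845 Ω
Step 3 — With open output, the series arm Z2 and the output shunt Z3 appear in series to ground: Z2 + Z3 = 1200 - j0.845 Ω.
Step 4 — Parallel with input shunt Z1: Z_in = Z1 || (Z2 + Z3) = 19.67 - j0.0002271 Ω = 19.67∠-0.0° Ω.
Step 5 — Source phasor: V = 181∠30.0° V = 156.8 + j90.5 V.
Step 6 — Ohm's law: I = V / Z_total = (156.8 + j90.5) / (19.67 - j0.0002271) = 7.968 + j4.601 A.
Step 7 — Convert to polar: |I| = 9.201 A, ∠I = 30.0°.

I = 9.201∠30.0° A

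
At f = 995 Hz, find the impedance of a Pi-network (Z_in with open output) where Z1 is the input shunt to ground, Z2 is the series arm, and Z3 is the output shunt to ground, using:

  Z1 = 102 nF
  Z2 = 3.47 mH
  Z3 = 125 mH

Step 1 — Angular frequency: ω = 2π·f = 2π·995 = 6252 rad/s.
Step 2 — Component impedances:
  Z1: Z = 1/(jωC) = -j/(ω·C) = 0 - j1568 Ω
  Z2: Z = jωL = j·6252·0.00347 = 0 + j21.69 Ω
  Z3: Z = jωL = j·6252·0.125 = 0 + j781.5 Ω
Step 3 — With open output, the series arm Z2 and the output shunt Z3 appear in series to ground: Z2 + Z3 = 0 + j803.2 Ω.
Step 4 — Parallel with input shunt Z1: Z_in = Z1 || (Z2 + Z3) = 0 + j1646 Ω = 1646∠90.0° Ω.

Z = 0 + j1646 Ω = 1646∠90.0° Ω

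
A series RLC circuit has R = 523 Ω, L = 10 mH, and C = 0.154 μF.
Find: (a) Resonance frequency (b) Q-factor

Step 1 — Resonance condition Im(Z)=0 gives ω₀ = 1/√(LC).
Step 2 — ω₀ = 1/√(0.01·1.54e-07) = 2.548e+04 rad/s.
Step 3 — f₀ = ω₀/(2π) = 4056 Hz.
Step 4 — Series Q: Q = ω₀L/R = 2.548e+04·0.01/523 = 0.4872.

(a) f₀ = 4056 Hz  (b) Q = 0.4872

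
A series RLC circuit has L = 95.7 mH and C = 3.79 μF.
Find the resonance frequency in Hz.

Step 1 — Resonance condition Im(Z)=0 gives ω₀ = 1/√(LC).
Step 2 — ω₀ = 1/√(0.0957·3.79e-06) = 1660 rad/s.
Step 3 — f₀ = ω₀/(2π) = 264.3 Hz.

f₀ = 264.3 Hz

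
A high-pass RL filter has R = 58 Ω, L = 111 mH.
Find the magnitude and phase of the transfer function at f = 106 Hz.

Step 1 — Angular frequency: ω = 2π·106 = 666 rad/s.
Step 2 — Transfer function: H(jω) = jωL/(R + jωL).
Step 3 — Numerator jωL = j·73.93; denominator R + jωL = 58 + j73.93.
Step 4 — H = 0.619 + j0.4856.
Step 5 — Magnitude: |H| = 0.7868 (-2.1 dB); phase: φ = 38.1°.

|H| = 0.7868 (-2.1 dB), φ = 38.1°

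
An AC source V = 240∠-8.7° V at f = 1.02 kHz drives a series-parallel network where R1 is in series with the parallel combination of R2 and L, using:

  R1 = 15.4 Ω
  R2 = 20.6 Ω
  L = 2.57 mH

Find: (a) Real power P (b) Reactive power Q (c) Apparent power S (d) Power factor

Step 1 — Angular frequency: ω = 2π·f = 2π·1020 = 6409 rad/s.
Step 2 — Component impedances:
  R1: Z = R = 15.4 Ω
  R2: Z = R = 20.6 Ω
  L: Z = jωL = j·6409·0.00257 = 0 + j16.47 Ω
Step 3 — Parallel branch: R2 || L = 1/(1/R2 + 1/L) = 8.034 + j10.05 Ω.
Step 4 — Series with R1: Z_total = R1 + (R2 || L) = 23.43 + j10.05 Ω = 25.5∠23.2° Ω.
Step 5 — Source phasor: V = 240∠-8.7° V = 237.2 - j36.3 V.
Step 6 — Current: I = V / Z = 7.991 - j4.975 A = 9.413∠-31.9° A.
Step 7 — Complex power: S = V·I* = 2076 + j890.3 VA.
Step 8 — Real power: P = Re(S) = 2076 W.
Step 9 — Reactive power: Q = Im(S) = 890.3 VAR.
Step 10 — Apparent power: |S| = 2259 VA.
Step 11 — Power factor: PF = P/|S| = 0.9191 (lagging).

(a) P = 2076 W  (b) Q = 890.3 VAR  (c) S = 2259 VA  (d) PF = 0.9191 (lagging)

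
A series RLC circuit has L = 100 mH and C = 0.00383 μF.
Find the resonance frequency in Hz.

Step 1 — Resonance condition Im(Z)=0 gives ω₀ = 1/√(LC).
Step 2 — ω₀ = 1/√(0.1·3.83e-09) = 5.11e+04 rad/s.
Step 3 — f₀ = ω₀/(2π) = 8132 Hz.

f₀ = 8132 Hz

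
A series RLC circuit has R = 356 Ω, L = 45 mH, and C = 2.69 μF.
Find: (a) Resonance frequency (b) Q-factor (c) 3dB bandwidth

Step 1 — Resonance condition Im(Z)=0 gives ω₀ = 1/√(LC).
Step 2 — ω₀ = 1/√(0.045·2.69e-06) = 2874 rad/s.
Step 3 — f₀ = ω₀/(2π) = 457.4 Hz.
Step 4 — Series Q: Q = ω₀L/R = 2874·0.045/356 = 0.3633.
Step 5 — 3dB bandwidth: Δω = ω₀/Q = 7911 rad/s; BW = Δω/(2π) = 1259 Hz.

(a) f₀ = 457.4 Hz  (b) Q = 0.3633  (c) BW = 1259 Hz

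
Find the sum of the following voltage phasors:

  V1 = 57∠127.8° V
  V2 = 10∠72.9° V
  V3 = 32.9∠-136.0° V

Step 1 — Convert each phasor to rectangular form:
  V1 = 57·(cos(127.8°) + j·sin(127.8°)) = -34.94 + j45.04 V
  V2 = 10·(cos(72.9°) + j·sin(72.9°)) = 2.94 + j9.558 V
  V3 = 32.9·(cos(-136.0°) + j·sin(-136.0°)) = -23.67 - j22.85 V
Step 2 — Sum components: V_total = -55.66 + j31.74 V.
Step 3 — Convert to polar: |V_total| = 64.08 V, ∠V_total = 150.3°.

V_total = 64.08∠150.3° V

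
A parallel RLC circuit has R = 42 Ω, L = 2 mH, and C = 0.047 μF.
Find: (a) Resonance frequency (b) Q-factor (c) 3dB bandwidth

Step 1 — Resonance: ω₀ = 1/√(LC) = 1/√(0.002·4.7e-08) = 1.031e+05 rad/s.
Step 2 — f₀ = ω₀/(2π) = 1.642e+04 Hz.
Step 3 — Parallel Q: Q = R/(ω₀L) = 42/(1.031e+05·0.002) = 0.2036.
Step 4 — Bandwidth: Δω = ω₀/Q = 5.066e+05 rad/s; BW = Δω/(2π) = 8.063e+04 Hz.

(a) f₀ = 1.642e+04 Hz  (b) Q = 0.2036  (c) BW = 8.063e+04 Hz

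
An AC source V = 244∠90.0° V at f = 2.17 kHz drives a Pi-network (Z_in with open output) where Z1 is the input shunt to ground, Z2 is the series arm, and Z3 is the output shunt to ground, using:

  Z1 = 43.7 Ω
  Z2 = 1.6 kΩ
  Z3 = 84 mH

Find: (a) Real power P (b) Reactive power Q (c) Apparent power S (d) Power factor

Step 1 — Angular frequency: ω = 2π·f = 2π·2170 = 1.363e+04 rad/s.
Step 2 — Component impedances:
  Z1: Z = R = 43.7 Ω
  Z2: Z = R = 1600 Ω
  Z3: Z = jωL = j·1.363e+04·0.084 = 0 + j1145 Ω
Step 3 — With open output, the series arm Z2 and the output shunt Z3 appear in series to ground: Z2 + Z3 = 1600 + j1145 Ω.
Step 4 — Parallel with input shunt Z1: Z_in = Z1 || (Z2 + Z3) = 42.92 + j0.545 Ω = 42.92∠0.7° Ω.
Step 5 — Source phasor: V = 244∠90.0° V = 0 + j244 V.
Step 6 — Current: I = V / Z = 0.07218 + j5.684 A = 5.685∠89.3° A.
Step 7 — Complex power: S = V·I* = 1387 + j17.61 VA.
Step 8 — Real power: P = Re(S) = 1387 W.
Step 9 — Reactive power: Q = Im(S) = 17.61 VAR.
Step 10 — Apparent power: |S| = 1387 VA.
Step 11 — Power factor: PF = P/|S| = 0.9999 (lagging).

(a) P = 1387 W  (b) Q = 17.61 VAR  (c) S = 1387 VA  (d) PF = 0.9999 (lagging)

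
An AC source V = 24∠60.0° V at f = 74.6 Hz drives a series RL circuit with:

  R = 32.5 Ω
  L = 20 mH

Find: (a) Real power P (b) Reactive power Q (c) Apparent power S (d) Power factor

Step 1 — Angular frequency: ω = 2π·f = 2π·74.6 = 468.7 rad/s.
Step 2 — Component impedances:
  R: Z = R = 32.5 Ω
  L: Z = jωL = j·468.7·0.02 = 0 + j9.375 Ω
Step 3 — Series combination: Z_total = R + L = 32.5 + j9.375 Ω = 33.83∠16.1° Ω.
Step 4 — Source phasor: V = 24∠60.0° V = 12 + j20.78 V.
Step 5 — Current: I = V / Z = 0.5112 + j0.4921 A = 0.7095∠43.9° A.
Step 6 — Complex power: S = V·I* = 16.36 + j4.719 VA.
Step 7 — Real power: P = Re(S) = 16.36 W.
Step 8 — Reactive power: Q = Im(S) = 4.719 VAR.
Step 9 — Apparent power: |S| = 17.03 VA.
Step 10 — Power factor: PF = P/|S| = 0.9608 (lagging).

(a) P = 16.36 W  (b) Q = 4.719 VAR  (c) S = 17.03 VA  (d) PF = 0.9608 (lagging)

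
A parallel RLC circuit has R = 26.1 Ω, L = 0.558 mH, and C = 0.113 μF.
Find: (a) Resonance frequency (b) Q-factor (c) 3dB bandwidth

Step 1 — Resonance: ω₀ = 1/√(LC) = 1/√(0.000558·1.13e-07) = 1.259e+05 rad/s.
Step 2 — f₀ = ω₀/(2π) = 2.004e+04 Hz.
Step 3 — Parallel Q: Q = R/(ω₀L) = 26.1/(1.259e+05·0.000558) = 0.3714.
Step 4 — Bandwidth: Δω = ω₀/Q = 3.391e+05 rad/s; BW = Δω/(2π) = 5.396e+04 Hz.

(a) f₀ = 2.004e+04 Hz  (b) Q = 0.3714  (c) BW = 5.396e+04 Hz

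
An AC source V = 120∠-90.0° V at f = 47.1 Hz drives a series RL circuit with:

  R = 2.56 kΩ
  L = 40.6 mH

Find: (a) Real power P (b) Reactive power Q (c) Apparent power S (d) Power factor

Step 1 — Angular frequency: ω = 2π·f = 2π·47.1 = 295.9 rad/s.
Step 2 — Component impedances:
  R: Z = R = 2560 Ω
  L: Z = jωL = j·295.9·0.0406 = 0 + j12.02 Ω
Step 3 — Series combination: Z_total = R + L = 2560 + j12.02 Ω = 2560∠0.3° Ω.
Step 4 — Source phasor: V = 120∠-90.0° V = 0 - j120 V.
Step 5 — Current: I = V / Z = -0.00022 - j0.04687 A = 0.04687∠-90.3° A.
Step 6 — Complex power: S = V·I* = 5.625 + j0.0264 VA.
Step 7 — Real power: P = Re(S) = 5.625 W.
Step 8 — Reactive power: Q = Im(S) = 0.0264 VAR.
Step 9 — Apparent power: |S| = 5.625 VA.
Step 10 — Power factor: PF = P/|S| = 1 (lagging).

(a) P = 5.625 W  (b) Q = 0.0264 VAR  (c) S = 5.625 VA  (d) PF = 1 (lagging)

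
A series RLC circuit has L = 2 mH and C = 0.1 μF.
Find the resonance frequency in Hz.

Step 1 — Resonance condition Im(Z)=0 gives ω₀ = 1/√(LC).
Step 2 — ω₀ = 1/√(0.002·1e-07) = 7.071e+04 rad/s.
Step 3 — f₀ = ω₀/(2π) = 1.125e+04 Hz.

f₀ = 1.125e+04 Hz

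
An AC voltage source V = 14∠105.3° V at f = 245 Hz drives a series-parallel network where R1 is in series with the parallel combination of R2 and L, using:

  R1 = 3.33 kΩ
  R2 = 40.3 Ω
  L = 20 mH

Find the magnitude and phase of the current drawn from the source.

Step 1 — Angular frequency: ω = 2π·f = 2π·245 = 1539 rad/s.
Step 2 — Component impedances:
  R1: Z = R = 3330 Ω
  R2: Z = R = 40.3 Ω
  L: Z = jωL = j·1539·0.02 = 0 + j30.79 Ω
Step 3 — Parallel branch: R2 || L = 1/(1/R2 + 1/L) = 14.85 + j19.44 Ω.
Step 4 — Series with R1: Z_total = R1 + (R2 || L) = 3345 + j19.44 Ω = 3345∠0.3° Ω.
Step 5 — Source phasor: V = 14∠105.3° V = -3.694 + j13.5 V.
Step 6 — Ohm's law: I = V / Z_total = (-3.694 + j13.5) / (3345 + j19.44) = -0.001081 + j0.004043 A.
Step 7 — Convert to polar: |I| = 0.004185 A, ∠I = 105.0°.

I = 0.004185∠105.0° A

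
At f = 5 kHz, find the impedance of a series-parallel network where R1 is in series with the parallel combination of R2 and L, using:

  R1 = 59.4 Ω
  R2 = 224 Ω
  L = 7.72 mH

Step 1 — Angular frequency: ω = 2π·f = 2π·5000 = 3.142e+04 rad/s.
Step 2 — Component impedances:
  R1: Z = R = 59.4 Ω
  R2: Z = R = 224 Ω
  L: Z = jωL = j·3.142e+04·0.00772 = 0 + j242.5 Ω
Step 3 — Parallel branch: R2 || L = 1/(1/R2 + 1/L) = 120.9 + j111.6 Ω.
Step 4 — Series with R1: Z_total = R1 + (R2 || L) = 180.3 + j111.6 Ω = 212.1∠31.8° Ω.

Z = 180.3 + j111.6 Ω = 212.1∠31.8° Ω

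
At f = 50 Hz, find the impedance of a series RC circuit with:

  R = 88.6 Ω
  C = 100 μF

Step 1 — Angular frequency: ω = 2π·f = 2π·50 = 314.2 rad/s.
Step 2 — Component impedances:
  R: Z = R = 88.6 Ω
  C: Z = 1/(jωC) = -j/(ω·C) = 0 - j31.83 Ω
Step 3 — Series combination: Z_total = R + C = 88.6 - j31.83 Ω = 94.14∠-19.8° Ω.

Z = 88.6 - j31.83 Ω = 94.14∠-19.8° Ω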